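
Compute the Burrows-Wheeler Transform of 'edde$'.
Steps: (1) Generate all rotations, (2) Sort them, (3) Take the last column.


Rotations (sorted):
  0: $edde -> last char: e
  1: dde$e -> last char: e
  2: de$ed -> last char: d
  3: e$edd -> last char: d
  4: edde$ -> last char: $


BWT = eedd$


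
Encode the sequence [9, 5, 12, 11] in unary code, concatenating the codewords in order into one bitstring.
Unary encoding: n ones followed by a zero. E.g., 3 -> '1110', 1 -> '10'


Encode each number as n ones followed by a terminating 0:
  9 -> 1111111110 (10 bits)
  5 -> 111110 (6 bits)
  12 -> 1111111111110 (13 bits)
  11 -> 111111111110 (12 bits)
Total length = 10 + 6 + 13 + 12 = 41 bits.

Unary([9, 5, 12, 11]) = 11111111101111101111111111110111111111110 (41 bits)


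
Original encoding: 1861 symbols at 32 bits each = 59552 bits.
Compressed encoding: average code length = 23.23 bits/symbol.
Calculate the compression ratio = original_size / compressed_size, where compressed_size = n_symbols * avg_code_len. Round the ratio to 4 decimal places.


original_size = n_symbols * orig_bits = 1861 * 32 = 59552 bits
compressed_size = n_symbols * avg_code_len = 1861 * 23.23 = 43231.03 bits
ratio = original_size / compressed_size = 59552 / 43231.03 = 1.3775

Compression ratio = 1.3775


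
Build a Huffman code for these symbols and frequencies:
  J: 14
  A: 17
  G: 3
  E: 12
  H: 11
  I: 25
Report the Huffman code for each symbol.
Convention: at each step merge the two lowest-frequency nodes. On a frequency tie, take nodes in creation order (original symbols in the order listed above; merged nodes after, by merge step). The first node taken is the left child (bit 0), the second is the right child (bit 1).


Huffman tree construction:
Step 1: Merge G(3) + H(11) = 14
Step 2: Merge E(12) + J(14) = 26
Step 3: Merge (G+H)(14) + A(17) = 31
Step 4: Merge I(25) + (E+J)(26) = 51
Step 5: Merge ((G+H)+A)(31) + (I+(E+J))(51) = 82
Read each symbol's code off the tree from the root (left child = 0, right child = 1).

Codes:
  J: 111 (length 3)
  A: 01 (length 2)
  G: 000 (length 3)
  E: 110 (length 3)
  H: 001 (length 3)
  I: 10 (length 2)
Average code length: 204/82 = 2.4878 bits/symbol


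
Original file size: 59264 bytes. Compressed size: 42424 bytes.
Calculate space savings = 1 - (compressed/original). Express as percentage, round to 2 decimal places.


ratio = compressed/original = 42424/59264 = 0.715848
savings = 1 - ratio = 1 - 0.715848 = 0.284152
as a percentage: 0.284152 * 100 = 28.42%

Space savings = 1 - 42424/59264 = 28.42%


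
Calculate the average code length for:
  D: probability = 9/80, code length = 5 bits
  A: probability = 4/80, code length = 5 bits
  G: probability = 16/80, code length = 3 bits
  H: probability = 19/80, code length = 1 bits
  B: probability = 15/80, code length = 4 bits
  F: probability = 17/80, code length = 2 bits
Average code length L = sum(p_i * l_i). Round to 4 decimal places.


Weighted contributions p_i * l_i:
  D: (9/80) * 5 = 45/80
  A: (4/80) * 5 = 20/80
  G: (16/80) * 3 = 48/80
  H: (19/80) * 1 = 19/80
  B: (15/80) * 4 = 60/80
  F: (17/80) * 2 = 34/80
Sum = (45 + 20 + 48 + 19 + 60 + 34)/80 = 226/80

L = 226/80 = 2.8250 bits/symbol


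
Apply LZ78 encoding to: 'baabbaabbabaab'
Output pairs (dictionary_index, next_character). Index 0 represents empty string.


LZ78 encoding steps:
Dictionary: {0: ''}
Step 1: w='' (idx 0), next='b' -> output (0, 'b'), add 'b' as idx 1
Step 2: w='' (idx 0), next='a' -> output (0, 'a'), add 'a' as idx 2
Step 3: w='a' (idx 2), next='b' -> output (2, 'b'), add 'ab' as idx 3
Step 4: w='b' (idx 1), next='a' -> output (1, 'a'), add 'ba' as idx 4
Step 5: w='ab' (idx 3), next='b' -> output (3, 'b'), add 'abb' as idx 5
Step 6: w='ab' (idx 3), next='a' -> output (3, 'a'), add 'aba' as idx 6
Step 7: w='ab' (idx 3), end of input -> output (3, '')


Encoded: [(0, 'b'), (0, 'a'), (2, 'b'), (1, 'a'), (3, 'b'), (3, 'a'), (3, '')]


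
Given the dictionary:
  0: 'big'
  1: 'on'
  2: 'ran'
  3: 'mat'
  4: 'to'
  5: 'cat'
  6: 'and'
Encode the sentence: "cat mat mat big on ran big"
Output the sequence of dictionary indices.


Look up each word in the dictionary:
  'cat' -> 5
  'mat' -> 3
  'mat' -> 3
  'big' -> 0
  'on' -> 1
  'ran' -> 2
  'big' -> 0

Encoded: [5, 3, 3, 0, 1, 2, 0]


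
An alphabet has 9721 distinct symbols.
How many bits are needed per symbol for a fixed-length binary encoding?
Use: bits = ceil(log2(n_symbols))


log2(9721) = 13.2469
Bracket: 2^13 = 8192 < 9721 <= 2^14 = 16384
So ceil(log2(9721)) = 14

bits = ceil(log2(9721)) = ceil(13.2469) = 14 bits


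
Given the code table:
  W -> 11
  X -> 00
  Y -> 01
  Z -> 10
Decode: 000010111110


Decoding:
00 -> X
00 -> X
10 -> Z
11 -> W
11 -> W
10 -> Z


Result: XXZWWZ


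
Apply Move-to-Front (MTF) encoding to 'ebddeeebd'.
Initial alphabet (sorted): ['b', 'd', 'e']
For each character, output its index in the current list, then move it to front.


MTF encoding:
'e': index 2 in ['b', 'd', 'e'] -> ['e', 'b', 'd']
'b': index 1 in ['e', 'b', 'd'] -> ['b', 'e', 'd']
'd': index 2 in ['b', 'e', 'd'] -> ['d', 'b', 'e']
'd': index 0 in ['d', 'b', 'e'] -> ['d', 'b', 'e']
'e': index 2 in ['d', 'b', 'e'] -> ['e', 'd', 'b']
'e': index 0 in ['e', 'd', 'b'] -> ['e', 'd', 'b']
'e': index 0 in ['e', 'd', 'b'] -> ['e', 'd', 'b']
'b': index 2 in ['e', 'd', 'b'] -> ['b', 'e', 'd']
'd': index 2 in ['b', 'e', 'd'] -> ['d', 'b', 'e']


Output: [2, 1, 2, 0, 2, 0, 0, 2, 2]


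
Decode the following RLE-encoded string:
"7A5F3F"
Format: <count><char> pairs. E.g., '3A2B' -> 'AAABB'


Expanding each <count><char> pair:
  7A -> 'AAAAAAA'
  5F -> 'FFFFF'
  3F -> 'FFF'

Decoded = AAAAAAAFFFFFFFF


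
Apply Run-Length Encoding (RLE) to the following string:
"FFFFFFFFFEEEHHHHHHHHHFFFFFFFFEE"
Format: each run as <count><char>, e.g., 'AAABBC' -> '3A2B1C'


Scanning runs left to right:
  i=0: run of 'F' x 9 -> '9F'
  i=9: run of 'E' x 3 -> '3E'
  i=12: run of 'H' x 9 -> '9H'
  i=21: run of 'F' x 8 -> '8F'
  i=29: run of 'E' x 2 -> '2E'

RLE = 9F3E9H8F2E


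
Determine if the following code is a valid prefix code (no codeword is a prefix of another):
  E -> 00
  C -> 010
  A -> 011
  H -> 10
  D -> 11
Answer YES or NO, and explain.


Checking each pair (does one codeword prefix another?):
  E='00' vs C='010': no prefix
  E='00' vs A='011': no prefix
  E='00' vs H='10': no prefix
  E='00' vs D='11': no prefix
  C='010' vs E='00': no prefix
  C='010' vs A='011': no prefix
  C='010' vs H='10': no prefix
  C='010' vs D='11': no prefix
  A='011' vs E='00': no prefix
  A='011' vs C='010': no prefix
  A='011' vs H='10': no prefix
  A='011' vs D='11': no prefix
  H='10' vs E='00': no prefix
  H='10' vs C='010': no prefix
  H='10' vs A='011': no prefix
  H='10' vs D='11': no prefix
  D='11' vs E='00': no prefix
  D='11' vs C='010': no prefix
  D='11' vs A='011': no prefix
  D='11' vs H='10': no prefix
No violation found over all pairs.

YES -- this is a valid prefix code. No codeword is a prefix of any other codeword.


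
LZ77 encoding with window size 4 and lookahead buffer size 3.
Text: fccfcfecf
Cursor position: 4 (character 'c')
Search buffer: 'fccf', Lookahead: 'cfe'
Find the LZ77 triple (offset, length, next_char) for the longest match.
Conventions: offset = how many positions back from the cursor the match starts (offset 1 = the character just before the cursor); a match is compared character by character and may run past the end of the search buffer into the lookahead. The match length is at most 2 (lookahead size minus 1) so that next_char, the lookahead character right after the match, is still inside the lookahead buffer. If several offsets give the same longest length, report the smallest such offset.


Try each offset into the search buffer:
  offset=1 (pos 3, char 'f'): match length 0
  offset=2 (pos 2, char 'c'): match length 2
  offset=3 (pos 1, char 'c'): match length 1
  offset=4 (pos 0, char 'f'): match length 0
Longest match has length 2 at offset 2.
next_char = character at position 4 + 2 = 6 -> 'e'

Best match: offset=2, length=2 (matching 'cf' starting at position 2)
LZ77 triple: (2, 2, 'e')


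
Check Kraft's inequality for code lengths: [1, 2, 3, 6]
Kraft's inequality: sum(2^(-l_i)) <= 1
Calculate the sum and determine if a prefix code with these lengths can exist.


Sum = 2^(-1) + 2^(-2) + 2^(-3) + 2^(-6)
    = 0.5 + 0.25 + 0.125 + 0.015625
    = 57/64 = 0.890625
Since 0.890625 <= 1, Kraft's inequality IS satisfied.
A prefix code with these lengths CAN exist.

Kraft sum = 0.890625. Satisfied.


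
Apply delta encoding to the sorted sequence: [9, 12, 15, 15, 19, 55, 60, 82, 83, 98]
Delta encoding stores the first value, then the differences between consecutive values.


First value: 9
Deltas:
  12 - 9 = 3
  15 - 12 = 3
  15 - 15 = 0
  19 - 15 = 4
  55 - 19 = 36
  60 - 55 = 5
  82 - 60 = 22
  83 - 82 = 1
  98 - 83 = 15


Delta encoded: [9, 3, 3, 0, 4, 36, 5, 22, 1, 15]


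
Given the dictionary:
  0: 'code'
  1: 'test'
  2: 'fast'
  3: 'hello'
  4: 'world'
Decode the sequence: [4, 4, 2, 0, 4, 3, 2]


Look up each index in the dictionary:
  4 -> 'world'
  4 -> 'world'
  2 -> 'fast'
  0 -> 'code'
  4 -> 'world'
  3 -> 'hello'
  2 -> 'fast'

Decoded: "world world fast code world hello fast"


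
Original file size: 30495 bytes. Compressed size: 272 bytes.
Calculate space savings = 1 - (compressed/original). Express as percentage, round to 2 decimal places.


ratio = compressed/original = 272/30495 = 0.008919
savings = 1 - ratio = 1 - 0.008919 = 0.991081
as a percentage: 0.991081 * 100 = 99.11%

Space savings = 1 - 272/30495 = 99.11%


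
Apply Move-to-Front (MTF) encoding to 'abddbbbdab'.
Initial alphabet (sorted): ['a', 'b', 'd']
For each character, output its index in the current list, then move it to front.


MTF encoding:
'a': index 0 in ['a', 'b', 'd'] -> ['a', 'b', 'd']
'b': index 1 in ['a', 'b', 'd'] -> ['b', 'a', 'd']
'd': index 2 in ['b', 'a', 'd'] -> ['d', 'b', 'a']
'd': index 0 in ['d', 'b', 'a'] -> ['d', 'b', 'a']
'b': index 1 in ['d', 'b', 'a'] -> ['b', 'd', 'a']
'b': index 0 in ['b', 'd', 'a'] -> ['b', 'd', 'a']
'b': index 0 in ['b', 'd', 'a'] -> ['b', 'd', 'a']
'd': index 1 in ['b', 'd', 'a'] -> ['d', 'b', 'a']
'a': index 2 in ['d', 'b', 'a'] -> ['a', 'd', 'b']
'b': index 2 in ['a', 'd', 'b'] -> ['b', 'a', 'd']


Output: [0, 1, 2, 0, 1, 0, 0, 1, 2, 2]


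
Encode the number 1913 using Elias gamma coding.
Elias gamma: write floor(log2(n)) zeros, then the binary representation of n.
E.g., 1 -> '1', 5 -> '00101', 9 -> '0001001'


num_bits = floor(log2(1913)) + 1 = 11
leading_zeros = num_bits - 1 = 10
binary(1913) = 11101111001

Elias gamma(1913) = '0000000000' + '11101111001' = 000000000011101111001 (21 bits)


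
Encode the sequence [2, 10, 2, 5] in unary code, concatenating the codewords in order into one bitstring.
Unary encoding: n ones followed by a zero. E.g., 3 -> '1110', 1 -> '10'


Encode each number as n ones followed by a terminating 0:
  2 -> 110 (3 bits)
  10 -> 11111111110 (11 bits)
  2 -> 110 (3 bits)
  5 -> 111110 (6 bits)
Total length = 3 + 11 + 3 + 6 = 23 bits.

Unary([2, 10, 2, 5]) = 11011111111110110111110 (23 bits)


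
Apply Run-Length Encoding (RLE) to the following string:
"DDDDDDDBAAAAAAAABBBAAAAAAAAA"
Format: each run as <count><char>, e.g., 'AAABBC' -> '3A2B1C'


Scanning runs left to right:
  i=0: run of 'D' x 7 -> '7D'
  i=7: run of 'B' x 1 -> '1B'
  i=8: run of 'A' x 8 -> '8A'
  i=16: run of 'B' x 3 -> '3B'
  i=19: run of 'A' x 9 -> '9A'

RLE = 7D1B8A3B9A


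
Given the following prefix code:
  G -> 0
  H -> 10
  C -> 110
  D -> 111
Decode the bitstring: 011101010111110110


Decoding step by step:
Bits 0 -> G
Bits 111 -> D
Bits 0 -> G
Bits 10 -> H
Bits 10 -> H
Bits 111 -> D
Bits 110 -> C
Bits 110 -> C


Decoded message: GDGHHDCC


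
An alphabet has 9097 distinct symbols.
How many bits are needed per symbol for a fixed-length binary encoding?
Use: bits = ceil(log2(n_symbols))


log2(9097) = 13.1512
Bracket: 2^13 = 8192 < 9097 <= 2^14 = 16384
So ceil(log2(9097)) = 14

bits = ceil(log2(9097)) = ceil(13.1512) = 14 bits


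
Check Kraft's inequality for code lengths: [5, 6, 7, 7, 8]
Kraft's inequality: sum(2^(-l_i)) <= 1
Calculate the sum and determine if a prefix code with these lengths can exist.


Sum = 2^(-5) + 2^(-6) + 2^(-7) + 2^(-7) + 2^(-8)
    = 0.03125 + 0.015625 + 0.0078125 + 0.0078125 + 0.00390625
    = 17/256 = 0.06640625
Since 0.06640625 <= 1, Kraft's inequality IS satisfied.
A prefix code with these lengths CAN exist.

Kraft sum = 0.06640625. Satisfied.


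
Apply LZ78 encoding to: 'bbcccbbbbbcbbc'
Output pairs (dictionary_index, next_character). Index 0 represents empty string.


LZ78 encoding steps:
Dictionary: {0: ''}
Step 1: w='' (idx 0), next='b' -> output (0, 'b'), add 'b' as idx 1
Step 2: w='b' (idx 1), next='c' -> output (1, 'c'), add 'bc' as idx 2
Step 3: w='' (idx 0), next='c' -> output (0, 'c'), add 'c' as idx 3
Step 4: w='c' (idx 3), next='b' -> output (3, 'b'), add 'cb' as idx 4
Step 5: w='b' (idx 1), next='b' -> output (1, 'b'), add 'bb' as idx 5
Step 6: w='bb' (idx 5), next='c' -> output (5, 'c'), add 'bbc' as idx 6
Step 7: w='bbc' (idx 6), end of input -> output (6, '')


Encoded: [(0, 'b'), (1, 'c'), (0, 'c'), (3, 'b'), (1, 'b'), (5, 'c'), (6, '')]


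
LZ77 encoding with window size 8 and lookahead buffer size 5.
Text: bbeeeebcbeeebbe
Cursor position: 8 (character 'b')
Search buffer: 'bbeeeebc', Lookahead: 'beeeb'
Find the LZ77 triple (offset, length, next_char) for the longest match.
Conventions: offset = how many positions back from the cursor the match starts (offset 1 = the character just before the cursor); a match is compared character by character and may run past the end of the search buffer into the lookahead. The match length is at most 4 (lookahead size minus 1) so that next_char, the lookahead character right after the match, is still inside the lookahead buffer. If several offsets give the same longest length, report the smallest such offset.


Try each offset into the search buffer:
  offset=1 (pos 7, char 'c'): match length 0
  offset=2 (pos 6, char 'b'): match length 1
  offset=3 (pos 5, char 'e'): match length 0
  offset=4 (pos 4, char 'e'): match length 0
  offset=5 (pos 3, char 'e'): match length 0
  offset=6 (pos 2, char 'e'): match length 0
  offset=7 (pos 1, char 'b'): match length 4
  offset=8 (pos 0, char 'b'): match length 1
Longest match has length 4 at offset 7.
next_char = character at position 8 + 4 = 12 -> 'b'

Best match: offset=7, length=4 (matching 'beee' starting at position 1)
LZ77 triple: (7, 4, 'b')


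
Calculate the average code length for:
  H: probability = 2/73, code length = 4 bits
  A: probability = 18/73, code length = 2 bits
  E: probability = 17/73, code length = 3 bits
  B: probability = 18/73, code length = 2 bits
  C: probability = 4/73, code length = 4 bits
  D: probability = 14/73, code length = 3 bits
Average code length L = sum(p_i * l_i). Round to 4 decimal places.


Weighted contributions p_i * l_i:
  H: (2/73) * 4 = 8/73
  A: (18/73) * 2 = 36/73
  E: (17/73) * 3 = 51/73
  B: (18/73) * 2 = 36/73
  C: (4/73) * 4 = 16/73
  D: (14/73) * 3 = 42/73
Sum = (8 + 36 + 51 + 36 + 16 + 42)/73 = 189/73

L = 189/73 = 2.5890 bits/symbol


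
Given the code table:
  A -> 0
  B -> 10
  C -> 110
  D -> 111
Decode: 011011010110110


Decoding:
0 -> A
110 -> C
110 -> C
10 -> B
110 -> C
110 -> C


Result: ACCBCC


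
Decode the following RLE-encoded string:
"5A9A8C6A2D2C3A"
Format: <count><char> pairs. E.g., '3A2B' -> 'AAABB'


Expanding each <count><char> pair:
  5A -> 'AAAAA'
  9A -> 'AAAAAAAAA'
  8C -> 'CCCCCCCC'
  6A -> 'AAAAAA'
  2D -> 'DD'
  2C -> 'CC'
  3A -> 'AAA'

Decoded = AAAAAAAAAAAAAACCCCCCCCAAAAAADDCCAAA


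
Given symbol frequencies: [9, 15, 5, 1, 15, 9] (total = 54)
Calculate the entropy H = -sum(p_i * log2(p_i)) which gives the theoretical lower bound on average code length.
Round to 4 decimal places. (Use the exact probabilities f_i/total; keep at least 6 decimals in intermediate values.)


Per-symbol terms -p_i * log2(p_i) with p_i = f_i/54:
  p = 9/54 = 0.166667: log2(p) = -2.584963, -p*log2(p) = 0.430827
  p = 15/54 = 0.277778: log2(p) = -1.847997, -p*log2(p) = 0.513332
  p = 5/54 = 0.092593: log2(p) = -3.432959, -p*log2(p) = 0.317867
  p = 1/54 = 0.018519: log2(p) = -5.754888, -p*log2(p) = 0.106572
  p = 15/54 = 0.277778: log2(p) = -1.847997, -p*log2(p) = 0.513332
  p = 9/54 = 0.166667: log2(p) = -2.584963, -p*log2(p) = 0.430827
H = 0.430827 + 0.513332 + 0.317867 + 0.106572 + 0.513332 + 0.430827 = 2.312757

H = 2.3128 bits/symbol


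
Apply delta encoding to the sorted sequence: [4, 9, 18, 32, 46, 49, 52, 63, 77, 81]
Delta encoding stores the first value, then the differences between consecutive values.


First value: 4
Deltas:
  9 - 4 = 5
  18 - 9 = 9
  32 - 18 = 14
  46 - 32 = 14
  49 - 46 = 3
  52 - 49 = 3
  63 - 52 = 11
  77 - 63 = 14
  81 - 77 = 4


Delta encoded: [4, 5, 9, 14, 14, 3, 3, 11, 14, 4]


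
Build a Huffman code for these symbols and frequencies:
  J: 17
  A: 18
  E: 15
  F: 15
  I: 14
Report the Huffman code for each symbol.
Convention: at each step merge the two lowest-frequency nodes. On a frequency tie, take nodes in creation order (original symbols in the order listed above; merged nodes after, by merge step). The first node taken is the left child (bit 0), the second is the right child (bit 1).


Huffman tree construction:
Step 1: Merge I(14) + E(15) = 29
Step 2: Merge F(15) + J(17) = 32
Step 3: Merge A(18) + (I+E)(29) = 47
Step 4: Merge (F+J)(32) + (A+(I+E))(47) = 79
Read each symbol's code off the tree from the root (left child = 0, right child = 1).

Codes:
  J: 01 (length 2)
  A: 10 (length 2)
  E: 111 (length 3)
  F: 00 (length 2)
  I: 110 (length 3)
Average code length: 187/79 = 2.3671 bits/symbol


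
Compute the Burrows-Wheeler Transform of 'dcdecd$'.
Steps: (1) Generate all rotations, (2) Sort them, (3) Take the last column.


Rotations (sorted):
  0: $dcdecd -> last char: d
  1: cd$dcde -> last char: e
  2: cdecd$d -> last char: d
  3: d$dcdec -> last char: c
  4: dcdecd$ -> last char: $
  5: decd$dc -> last char: c
  6: ecd$dcd -> last char: d


BWT = dedc$cd


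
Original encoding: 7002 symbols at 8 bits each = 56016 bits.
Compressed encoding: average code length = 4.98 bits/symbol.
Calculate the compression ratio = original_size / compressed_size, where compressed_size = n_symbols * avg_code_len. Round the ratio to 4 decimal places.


original_size = n_symbols * orig_bits = 7002 * 8 = 56016 bits
compressed_size = n_symbols * avg_code_len = 7002 * 4.98 = 34869.96 bits
ratio = original_size / compressed_size = 56016 / 34869.96 = 1.6064

Compression ratio = 1.6064


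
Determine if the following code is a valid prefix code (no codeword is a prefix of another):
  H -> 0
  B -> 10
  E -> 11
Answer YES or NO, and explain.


Checking each pair (does one codeword prefix another?):
  H='0' vs B='10': no prefix
  H='0' vs E='11': no prefix
  B='10' vs H='0': no prefix
  B='10' vs E='11': no prefix
  E='11' vs H='0': no prefix
  E='11' vs B='10': no prefix
No violation found over all pairs.

YES -- this is a valid prefix code. No codeword is a prefix of any other codeword.


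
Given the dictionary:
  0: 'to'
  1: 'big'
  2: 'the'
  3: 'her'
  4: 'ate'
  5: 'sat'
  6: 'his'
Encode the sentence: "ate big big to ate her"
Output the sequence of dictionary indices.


Look up each word in the dictionary:
  'ate' -> 4
  'big' -> 1
  'big' -> 1
  'to' -> 0
  'ate' -> 4
  'her' -> 3

Encoded: [4, 1, 1, 0, 4, 3]


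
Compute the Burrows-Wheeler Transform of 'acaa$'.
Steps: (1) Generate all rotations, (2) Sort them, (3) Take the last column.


Rotations (sorted):
  0: $acaa -> last char: a
  1: a$aca -> last char: a
  2: aa$ac -> last char: c
  3: acaa$ -> last char: $
  4: caa$a -> last char: a


BWT = aac$a


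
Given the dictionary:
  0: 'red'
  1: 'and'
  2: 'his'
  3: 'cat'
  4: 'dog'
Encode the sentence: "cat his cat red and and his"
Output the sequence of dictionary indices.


Look up each word in the dictionary:
  'cat' -> 3
  'his' -> 2
  'cat' -> 3
  'red' -> 0
  'and' -> 1
  'and' -> 1
  'his' -> 2

Encoded: [3, 2, 3, 0, 1, 1, 2]


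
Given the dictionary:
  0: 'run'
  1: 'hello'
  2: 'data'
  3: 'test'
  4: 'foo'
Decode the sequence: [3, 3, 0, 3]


Look up each index in the dictionary:
  3 -> 'test'
  3 -> 'test'
  0 -> 'run'
  3 -> 'test'

Decoded: "test test run test"


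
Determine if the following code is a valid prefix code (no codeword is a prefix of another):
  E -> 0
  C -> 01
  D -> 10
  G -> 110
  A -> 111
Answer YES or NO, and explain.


Checking each pair (does one codeword prefix another?):
  E='0' vs C='01': prefix -- VIOLATION

NO -- this is NOT a valid prefix code. E (0) is a prefix of C (01).


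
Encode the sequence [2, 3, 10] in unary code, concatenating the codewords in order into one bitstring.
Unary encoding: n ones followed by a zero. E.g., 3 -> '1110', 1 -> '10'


Encode each number as n ones followed by a terminating 0:
  2 -> 110 (3 bits)
  3 -> 1110 (4 bits)
  10 -> 11111111110 (11 bits)
Total length = 3 + 4 + 11 = 18 bits.

Unary([2, 3, 10]) = 110111011111111110 (18 bits)


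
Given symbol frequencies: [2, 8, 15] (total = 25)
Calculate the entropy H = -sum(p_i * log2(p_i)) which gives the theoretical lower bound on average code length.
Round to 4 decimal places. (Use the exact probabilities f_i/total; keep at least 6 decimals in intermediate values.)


Per-symbol terms -p_i * log2(p_i) with p_i = f_i/25:
  p = 2/25 = 0.080000: log2(p) = -3.643856, -p*log2(p) = 0.291508
  p = 8/25 = 0.320000: log2(p) = -1.643856, -p*log2(p) = 0.526034
  p = 15/25 = 0.600000: log2(p) = -0.736966, -p*log2(p) = 0.442179
H = 0.291508 + 0.526034 + 0.442179 = 1.259721

H = 1.2597 bits/symbol


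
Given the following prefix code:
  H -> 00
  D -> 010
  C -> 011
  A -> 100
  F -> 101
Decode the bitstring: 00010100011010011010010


Decoding step by step:
Bits 00 -> H
Bits 010 -> D
Bits 100 -> A
Bits 011 -> C
Bits 010 -> D
Bits 011 -> C
Bits 010 -> D
Bits 010 -> D


Decoded message: HDACDCDD


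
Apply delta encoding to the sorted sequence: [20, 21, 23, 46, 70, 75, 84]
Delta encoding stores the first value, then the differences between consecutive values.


First value: 20
Deltas:
  21 - 20 = 1
  23 - 21 = 2
  46 - 23 = 23
  70 - 46 = 24
  75 - 70 = 5
  84 - 75 = 9


Delta encoded: [20, 1, 2, 23, 24, 5, 9]


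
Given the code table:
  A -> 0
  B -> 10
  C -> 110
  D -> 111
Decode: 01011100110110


Decoding:
0 -> A
10 -> B
111 -> D
0 -> A
0 -> A
110 -> C
110 -> C


Result: ABDAACC


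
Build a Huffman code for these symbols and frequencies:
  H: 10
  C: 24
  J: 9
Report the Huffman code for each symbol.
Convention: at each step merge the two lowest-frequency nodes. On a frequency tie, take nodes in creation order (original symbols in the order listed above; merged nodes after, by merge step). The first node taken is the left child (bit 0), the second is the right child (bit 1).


Huffman tree construction:
Step 1: Merge J(9) + H(10) = 19
Step 2: Merge (J+H)(19) + C(24) = 43
Read each symbol's code off the tree from the root (left child = 0, right child = 1).

Codes:
  H: 01 (length 2)
  C: 1 (length 1)
  J: 00 (length 2)
Average code length: 62/43 = 1.4419 bits/symbol


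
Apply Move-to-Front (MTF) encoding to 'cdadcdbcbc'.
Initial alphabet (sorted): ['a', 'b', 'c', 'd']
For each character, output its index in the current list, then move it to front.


MTF encoding:
'c': index 2 in ['a', 'b', 'c', 'd'] -> ['c', 'a', 'b', 'd']
'd': index 3 in ['c', 'a', 'b', 'd'] -> ['d', 'c', 'a', 'b']
'a': index 2 in ['d', 'c', 'a', 'b'] -> ['a', 'd', 'c', 'b']
'd': index 1 in ['a', 'd', 'c', 'b'] -> ['d', 'a', 'c', 'b']
'c': index 2 in ['d', 'a', 'c', 'b'] -> ['c', 'd', 'a', 'b']
'd': index 1 in ['c', 'd', 'a', 'b'] -> ['d', 'c', 'a', 'b']
'b': index 3 in ['d', 'c', 'a', 'b'] -> ['b', 'd', 'c', 'a']
'c': index 2 in ['b', 'd', 'c', 'a'] -> ['c', 'b', 'd', 'a']
'b': index 1 in ['c', 'b', 'd', 'a'] -> ['b', 'c', 'd', 'a']
'c': index 1 in ['b', 'c', 'd', 'a'] -> ['c', 'b', 'd', 'a']


Output: [2, 3, 2, 1, 2, 1, 3, 2, 1, 1]


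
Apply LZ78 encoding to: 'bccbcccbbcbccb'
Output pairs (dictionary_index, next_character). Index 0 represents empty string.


LZ78 encoding steps:
Dictionary: {0: ''}
Step 1: w='' (idx 0), next='b' -> output (0, 'b'), add 'b' as idx 1
Step 2: w='' (idx 0), next='c' -> output (0, 'c'), add 'c' as idx 2
Step 3: w='c' (idx 2), next='b' -> output (2, 'b'), add 'cb' as idx 3
Step 4: w='c' (idx 2), next='c' -> output (2, 'c'), add 'cc' as idx 4
Step 5: w='cb' (idx 3), next='b' -> output (3, 'b'), add 'cbb' as idx 5
Step 6: w='cb' (idx 3), next='c' -> output (3, 'c'), add 'cbc' as idx 6
Step 7: w='cb' (idx 3), end of input -> output (3, '')


Encoded: [(0, 'b'), (0, 'c'), (2, 'b'), (2, 'c'), (3, 'b'), (3, 'c'), (3, '')]


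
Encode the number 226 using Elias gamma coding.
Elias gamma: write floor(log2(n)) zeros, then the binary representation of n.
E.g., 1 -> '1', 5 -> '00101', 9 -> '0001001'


num_bits = floor(log2(226)) + 1 = 8
leading_zeros = num_bits - 1 = 7
binary(226) = 11100010

Elias gamma(226) = '0000000' + '11100010' = 000000011100010 (15 bits)


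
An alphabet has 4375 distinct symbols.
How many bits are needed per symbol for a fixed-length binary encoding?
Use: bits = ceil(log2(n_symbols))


log2(4375) = 12.0951
Bracket: 2^12 = 4096 < 4375 <= 2^13 = 8192
So ceil(log2(4375)) = 13

bits = ceil(log2(4375)) = ceil(12.0951) = 13 bits


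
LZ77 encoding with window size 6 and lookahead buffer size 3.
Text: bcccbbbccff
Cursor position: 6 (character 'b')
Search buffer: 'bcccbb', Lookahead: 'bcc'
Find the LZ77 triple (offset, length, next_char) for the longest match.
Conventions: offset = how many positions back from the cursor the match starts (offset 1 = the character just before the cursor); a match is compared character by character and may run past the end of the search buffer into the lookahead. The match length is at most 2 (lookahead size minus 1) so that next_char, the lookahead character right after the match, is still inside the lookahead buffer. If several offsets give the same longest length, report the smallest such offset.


Try each offset into the search buffer:
  offset=1 (pos 5, char 'b'): match length 1
  offset=2 (pos 4, char 'b'): match length 1
  offset=3 (pos 3, char 'c'): match length 0
  offset=4 (pos 2, char 'c'): match length 0
  offset=5 (pos 1, char 'c'): match length 0
  offset=6 (pos 0, char 'b'): match length 2
Longest match has length 2 at offset 6.
next_char = character at position 6 + 2 = 8 -> 'c'

Best match: offset=6, length=2 (matching 'bc' starting at position 0)
LZ77 triple: (6, 2, 'c')


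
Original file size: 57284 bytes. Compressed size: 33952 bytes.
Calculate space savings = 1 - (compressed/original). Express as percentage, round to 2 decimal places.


ratio = compressed/original = 33952/57284 = 0.592696
savings = 1 - ratio = 1 - 0.592696 = 0.407304
as a percentage: 0.407304 * 100 = 40.73%

Space savings = 1 - 33952/57284 = 40.73%


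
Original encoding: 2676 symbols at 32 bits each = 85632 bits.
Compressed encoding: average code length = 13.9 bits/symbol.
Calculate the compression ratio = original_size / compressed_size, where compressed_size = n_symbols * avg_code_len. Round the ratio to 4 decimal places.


original_size = n_symbols * orig_bits = 2676 * 32 = 85632 bits
compressed_size = n_symbols * avg_code_len = 2676 * 13.9 = 37196.4 bits
ratio = original_size / compressed_size = 85632 / 37196.4 = 2.3022

Compression ratio = 2.3022


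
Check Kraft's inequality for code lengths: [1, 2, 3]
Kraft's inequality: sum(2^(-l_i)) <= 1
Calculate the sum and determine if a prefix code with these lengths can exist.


Sum = 2^(-1) + 2^(-2) + 2^(-3)
    = 0.5 + 0.25 + 0.125
    = 7/8 = 0.875
Since 0.875 <= 1, Kraft's inequality IS satisfied.
A prefix code with these lengths CAN exist.

Kraft sum = 0.875. Satisfied.


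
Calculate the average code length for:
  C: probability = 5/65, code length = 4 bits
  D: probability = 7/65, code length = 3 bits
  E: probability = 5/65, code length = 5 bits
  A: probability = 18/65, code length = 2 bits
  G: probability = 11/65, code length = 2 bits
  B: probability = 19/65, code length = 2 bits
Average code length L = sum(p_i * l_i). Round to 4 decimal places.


Weighted contributions p_i * l_i:
  C: (5/65) * 4 = 20/65
  D: (7/65) * 3 = 21/65
  E: (5/65) * 5 = 25/65
  A: (18/65) * 2 = 36/65
  G: (11/65) * 2 = 22/65
  B: (19/65) * 2 = 38/65
Sum = (20 + 21 + 25 + 36 + 22 + 38)/65 = 162/65

L = 162/65 = 2.4923 bits/symbol


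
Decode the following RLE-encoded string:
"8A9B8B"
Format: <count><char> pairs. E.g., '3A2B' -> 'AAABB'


Expanding each <count><char> pair:
  8A -> 'AAAAAAAA'
  9B -> 'BBBBBBBBB'
  8B -> 'BBBBBBBB'

Decoded = AAAAAAAABBBBBBBBBBBBBBBBB


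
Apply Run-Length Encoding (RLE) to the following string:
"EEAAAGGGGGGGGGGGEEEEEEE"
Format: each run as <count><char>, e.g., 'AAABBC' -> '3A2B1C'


Scanning runs left to right:
  i=0: run of 'E' x 2 -> '2E'
  i=2: run of 'A' x 3 -> '3A'
  i=5: run of 'G' x 11 -> '11G'
  i=16: run of 'E' x 7 -> '7E'

RLE = 2E3A11G7E


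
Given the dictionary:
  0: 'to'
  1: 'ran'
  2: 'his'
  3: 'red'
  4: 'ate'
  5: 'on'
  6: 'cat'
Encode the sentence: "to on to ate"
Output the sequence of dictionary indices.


Look up each word in the dictionary:
  'to' -> 0
  'on' -> 5
  'to' -> 0
  'ate' -> 4

Encoded: [0, 5, 0, 4]


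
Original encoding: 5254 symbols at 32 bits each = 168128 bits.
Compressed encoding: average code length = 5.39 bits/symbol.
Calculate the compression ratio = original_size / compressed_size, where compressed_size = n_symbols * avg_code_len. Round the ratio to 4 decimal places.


original_size = n_symbols * orig_bits = 5254 * 32 = 168128 bits
compressed_size = n_symbols * avg_code_len = 5254 * 5.39 = 28319.06 bits
ratio = original_size / compressed_size = 168128 / 28319.06 = 5.9369

Compression ratio = 5.9369


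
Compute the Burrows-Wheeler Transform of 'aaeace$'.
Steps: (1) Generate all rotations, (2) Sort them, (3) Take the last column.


Rotations (sorted):
  0: $aaeace -> last char: e
  1: aaeace$ -> last char: $
  2: ace$aae -> last char: e
  3: aeace$a -> last char: a
  4: ce$aaea -> last char: a
  5: e$aaeac -> last char: c
  6: eace$aa -> last char: a


BWT = e$eaaca


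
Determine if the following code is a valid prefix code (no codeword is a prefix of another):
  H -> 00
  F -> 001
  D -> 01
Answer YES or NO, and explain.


Checking each pair (does one codeword prefix another?):
  H='00' vs F='001': prefix -- VIOLATION

NO -- this is NOT a valid prefix code. H (00) is a prefix of F (001).


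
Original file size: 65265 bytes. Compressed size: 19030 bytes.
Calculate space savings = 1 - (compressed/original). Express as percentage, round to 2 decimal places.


ratio = compressed/original = 19030/65265 = 0.29158
savings = 1 - ratio = 1 - 0.29158 = 0.70842
as a percentage: 0.70842 * 100 = 70.84%

Space savings = 1 - 19030/65265 = 70.84%


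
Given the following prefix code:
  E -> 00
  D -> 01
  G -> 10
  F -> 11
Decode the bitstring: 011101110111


Decoding step by step:
Bits 01 -> D
Bits 11 -> F
Bits 01 -> D
Bits 11 -> F
Bits 01 -> D
Bits 11 -> F


Decoded message: DFDFDF


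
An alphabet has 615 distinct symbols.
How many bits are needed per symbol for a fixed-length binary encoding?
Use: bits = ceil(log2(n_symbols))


log2(615) = 9.2644
Bracket: 2^9 = 512 < 615 <= 2^10 = 1024
So ceil(log2(615)) = 10

bits = ceil(log2(615)) = ceil(9.2644) = 10 bits


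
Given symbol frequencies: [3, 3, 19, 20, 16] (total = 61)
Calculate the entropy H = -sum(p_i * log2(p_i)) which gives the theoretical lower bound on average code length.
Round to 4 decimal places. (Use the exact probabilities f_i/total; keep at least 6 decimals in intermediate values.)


Per-symbol terms -p_i * log2(p_i) with p_i = f_i/61:
  p = 3/61 = 0.049180: log2(p) = -4.345775, -p*log2(p) = 0.213727
  p = 3/61 = 0.049180: log2(p) = -4.345775, -p*log2(p) = 0.213727
  p = 19/61 = 0.311475: log2(p) = -1.682810, -p*log2(p) = 0.524154
  p = 20/61 = 0.327869: log2(p) = -1.608809, -p*log2(p) = 0.527478
  p = 16/61 = 0.262295: log2(p) = -1.930737, -p*log2(p) = 0.506423
H = 0.213727 + 0.213727 + 0.524154 + 0.527478 + 0.506423 = 1.985509

H = 1.9855 bits/symbol


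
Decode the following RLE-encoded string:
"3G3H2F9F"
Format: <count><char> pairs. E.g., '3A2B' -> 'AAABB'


Expanding each <count><char> pair:
  3G -> 'GGG'
  3H -> 'HHH'
  2F -> 'FF'
  9F -> 'FFFFFFFFF'

Decoded = GGGHHHFFFFFFFFFFF


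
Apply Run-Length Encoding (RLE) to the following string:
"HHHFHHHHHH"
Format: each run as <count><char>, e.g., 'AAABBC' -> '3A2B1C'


Scanning runs left to right:
  i=0: run of 'H' x 3 -> '3H'
  i=3: run of 'F' x 1 -> '1F'
  i=4: run of 'H' x 6 -> '6H'

RLE = 3H1F6H


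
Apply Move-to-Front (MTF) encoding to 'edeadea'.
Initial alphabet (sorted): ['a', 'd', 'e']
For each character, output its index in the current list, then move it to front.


MTF encoding:
'e': index 2 in ['a', 'd', 'e'] -> ['e', 'a', 'd']
'd': index 2 in ['e', 'a', 'd'] -> ['d', 'e', 'a']
'e': index 1 in ['d', 'e', 'a'] -> ['e', 'd', 'a']
'a': index 2 in ['e', 'd', 'a'] -> ['a', 'e', 'd']
'd': index 2 in ['a', 'e', 'd'] -> ['d', 'a', 'e']
'e': index 2 in ['d', 'a', 'e'] -> ['e', 'd', 'a']
'a': index 2 in ['e', 'd', 'a'] -> ['a', 'e', 'd']


Output: [2, 2, 1, 2, 2, 2, 2]


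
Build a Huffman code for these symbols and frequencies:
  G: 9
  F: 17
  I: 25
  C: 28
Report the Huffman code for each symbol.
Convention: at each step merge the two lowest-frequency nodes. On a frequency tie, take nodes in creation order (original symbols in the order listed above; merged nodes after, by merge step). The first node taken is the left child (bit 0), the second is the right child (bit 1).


Huffman tree construction:
Step 1: Merge G(9) + F(17) = 26
Step 2: Merge I(25) + (G+F)(26) = 51
Step 3: Merge C(28) + (I+(G+F))(51) = 79
Read each symbol's code off the tree from the root (left child = 0, right child = 1).

Codes:
  G: 110 (length 3)
  F: 111 (length 3)
  I: 10 (length 2)
  C: 0 (length 1)
Average code length: 156/79 = 1.9747 bits/symbol


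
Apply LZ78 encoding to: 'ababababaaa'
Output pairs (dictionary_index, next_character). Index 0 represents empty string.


LZ78 encoding steps:
Dictionary: {0: ''}
Step 1: w='' (idx 0), next='a' -> output (0, 'a'), add 'a' as idx 1
Step 2: w='' (idx 0), next='b' -> output (0, 'b'), add 'b' as idx 2
Step 3: w='a' (idx 1), next='b' -> output (1, 'b'), add 'ab' as idx 3
Step 4: w='ab' (idx 3), next='a' -> output (3, 'a'), add 'aba' as idx 4
Step 5: w='b' (idx 2), next='a' -> output (2, 'a'), add 'ba' as idx 5
Step 6: w='a' (idx 1), next='a' -> output (1, 'a'), add 'aa' as idx 6


Encoded: [(0, 'a'), (0, 'b'), (1, 'b'), (3, 'a'), (2, 'a'), (1, 'a')]


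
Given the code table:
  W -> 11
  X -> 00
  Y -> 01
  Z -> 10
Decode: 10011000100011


Decoding:
10 -> Z
01 -> Y
10 -> Z
00 -> X
10 -> Z
00 -> X
11 -> W


Result: ZYZXZXW


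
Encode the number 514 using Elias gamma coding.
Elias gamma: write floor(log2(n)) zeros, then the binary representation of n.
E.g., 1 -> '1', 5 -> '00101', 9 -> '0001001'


num_bits = floor(log2(514)) + 1 = 10
leading_zeros = num_bits - 1 = 9
binary(514) = 1000000010

Elias gamma(514) = '000000000' + '1000000010' = 0000000001000000010 (19 bits)


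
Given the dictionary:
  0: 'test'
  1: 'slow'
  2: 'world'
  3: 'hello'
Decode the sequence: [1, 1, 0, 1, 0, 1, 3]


Look up each index in the dictionary:
  1 -> 'slow'
  1 -> 'slow'
  0 -> 'test'
  1 -> 'slow'
  0 -> 'test'
  1 -> 'slow'
  3 -> 'hello'

Decoded: "slow slow test slow test slow hello"


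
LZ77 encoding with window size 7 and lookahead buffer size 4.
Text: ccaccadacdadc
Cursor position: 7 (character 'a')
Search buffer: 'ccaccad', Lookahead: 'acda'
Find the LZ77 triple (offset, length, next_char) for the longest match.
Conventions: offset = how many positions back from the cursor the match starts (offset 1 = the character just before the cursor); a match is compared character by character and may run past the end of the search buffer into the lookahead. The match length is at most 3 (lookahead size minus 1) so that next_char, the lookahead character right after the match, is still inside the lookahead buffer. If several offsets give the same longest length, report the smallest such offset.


Try each offset into the search buffer:
  offset=1 (pos 6, char 'd'): match length 0
  offset=2 (pos 5, char 'a'): match length 1
  offset=3 (pos 4, char 'c'): match length 0
  offset=4 (pos 3, char 'c'): match length 0
  offset=5 (pos 2, char 'a'): match length 2
  offset=6 (pos 1, char 'c'): match length 0
  offset=7 (pos 0, char 'c'): match length 0
Longest match has length 2 at offset 5.
next_char = character at position 7 + 2 = 9 -> 'd'

Best match: offset=5, length=2 (matching 'ac' starting at position 2)
LZ77 triple: (5, 2, 'd')


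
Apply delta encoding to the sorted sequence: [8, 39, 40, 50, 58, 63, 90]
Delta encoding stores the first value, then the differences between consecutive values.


First value: 8
Deltas:
  39 - 8 = 31
  40 - 39 = 1
  50 - 40 = 10
  58 - 50 = 8
  63 - 58 = 5
  90 - 63 = 27


Delta encoded: [8, 31, 1, 10, 8, 5, 27]


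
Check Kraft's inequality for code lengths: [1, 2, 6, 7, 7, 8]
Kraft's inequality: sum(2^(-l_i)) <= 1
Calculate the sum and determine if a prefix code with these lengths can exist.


Sum = 2^(-1) + 2^(-2) + 2^(-6) + 2^(-7) + 2^(-7) + 2^(-8)
    = 0.5 + 0.25 + 0.015625 + 0.0078125 + 0.0078125 + 0.00390625
    = 201/256 = 0.78515625
Since 0.78515625 <= 1, Kraft's inequality IS satisfied.
A prefix code with these lengths CAN exist.

Kraft sum = 0.78515625. Satisfied.


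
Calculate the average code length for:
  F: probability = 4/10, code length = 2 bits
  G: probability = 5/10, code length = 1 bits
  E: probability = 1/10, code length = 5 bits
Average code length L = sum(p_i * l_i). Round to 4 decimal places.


Weighted contributions p_i * l_i:
  F: (4/10) * 2 = 8/10
  G: (5/10) * 1 = 5/10
  E: (1/10) * 5 = 5/10
Sum = (8 + 5 + 5)/10 = 18/10

L = 18/10 = 1.8000 bits/symbol


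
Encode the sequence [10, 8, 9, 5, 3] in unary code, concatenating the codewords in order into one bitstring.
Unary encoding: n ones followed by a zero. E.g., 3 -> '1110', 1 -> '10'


Encode each number as n ones followed by a terminating 0:
  10 -> 11111111110 (11 bits)
  8 -> 111111110 (9 bits)
  9 -> 1111111110 (10 bits)
  5 -> 111110 (6 bits)
  3 -> 1110 (4 bits)
Total length = 11 + 9 + 10 + 6 + 4 = 40 bits.

Unary([10, 8, 9, 5, 3]) = 1111111111011111111011111111101111101110 (40 bits)


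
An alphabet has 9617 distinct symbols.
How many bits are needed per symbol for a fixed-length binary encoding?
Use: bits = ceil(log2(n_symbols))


log2(9617) = 13.2314
Bracket: 2^13 = 8192 < 9617 <= 2^14 = 16384
So ceil(log2(9617)) = 14

bits = ceil(log2(9617)) = ceil(13.2314) = 14 bits


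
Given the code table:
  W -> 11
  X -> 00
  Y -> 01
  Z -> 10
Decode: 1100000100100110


Decoding:
11 -> W
00 -> X
00 -> X
01 -> Y
00 -> X
10 -> Z
01 -> Y
10 -> Z


Result: WXXYXZYZ


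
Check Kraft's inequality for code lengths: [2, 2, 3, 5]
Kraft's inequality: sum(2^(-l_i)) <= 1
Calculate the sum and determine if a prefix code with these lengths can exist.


Sum = 2^(-2) + 2^(-2) + 2^(-3) + 2^(-5)
    = 0.25 + 0.25 + 0.125 + 0.03125
    = 21/32 = 0.65625
Since 0.65625 <= 1, Kraft's inequality IS satisfied.
A prefix code with these lengths CAN exist.

Kraft sum = 0.65625. Satisfied.


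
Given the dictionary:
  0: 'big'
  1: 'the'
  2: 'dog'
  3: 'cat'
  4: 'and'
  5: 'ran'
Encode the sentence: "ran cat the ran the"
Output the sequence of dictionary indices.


Look up each word in the dictionary:
  'ran' -> 5
  'cat' -> 3
  'the' -> 1
  'ran' -> 5
  'the' -> 1

Encoded: [5, 3, 1, 5, 1]


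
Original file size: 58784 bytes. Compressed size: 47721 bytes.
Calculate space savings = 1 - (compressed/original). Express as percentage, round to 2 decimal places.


ratio = compressed/original = 47721/58784 = 0.811803
savings = 1 - ratio = 1 - 0.811803 = 0.188197
as a percentage: 0.188197 * 100 = 18.82%

Space savings = 1 - 47721/58784 = 18.82%
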